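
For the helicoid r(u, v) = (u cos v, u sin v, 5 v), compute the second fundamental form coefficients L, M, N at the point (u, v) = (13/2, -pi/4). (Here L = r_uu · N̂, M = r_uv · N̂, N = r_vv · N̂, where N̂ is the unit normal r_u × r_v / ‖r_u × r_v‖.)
L = 0;  M = -10*sqrt(269)/269;  N = 0

Compute the unit normal N̂(u, v) = (5*sin(v)/sqrt(u^2 + 25), -5*cos(v)/sqrt(u^2 + 25), u/sqrt(u^2 + 25)), and the second partials r_uu, r_uv, r_vv. Take dot products:
  L(u, v) = r_uu · N̂ = 0,
  M(u, v) = r_uv · N̂ = -5/sqrt(u^2 + 25),
  N(u, v) = r_vv · N̂ = 0.
Evaluating at (u, v) = (13/2, -pi/4):
  L = 0, M = -10*sqrt(269)/269, N = 0.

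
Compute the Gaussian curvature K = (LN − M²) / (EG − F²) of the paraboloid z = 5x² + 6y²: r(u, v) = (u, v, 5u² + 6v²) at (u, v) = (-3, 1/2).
K = 120/877969

Coefficients of the first fundamental form: E = 100*u^2 + 1, F = 120*u*v, G = 144*v^2 + 1.
Coefficients of the second fundamental form: L = 10/sqrt(100*u^2 + 144*v^2 + 1), M = 0, N = 12/sqrt(100*u^2 + 144*v^2 + 1).
Assemble K = (LN − M²)/(EG − F²) = 120/(10000*u^4 + 28800*u^2*v^2 + 200*u^2 + 20736*v^4 + 288*v^2 + 1). At (u, v) = (-3, 1/2): K = 120/877969.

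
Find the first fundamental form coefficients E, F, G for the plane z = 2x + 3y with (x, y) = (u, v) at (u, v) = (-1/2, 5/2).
E = 5;  F = 6;  G = 10

Partials: r_u = (1, 0, 2), r_v = (0, 1, 3). As functions of (u, v):
  E = r_u · r_u = 5,
  F = r_u · r_v = 6,
  G = r_v · r_v = 10.
Evaluating at (u, v) = (-1/2, 5/2): E = 5, F = 6, G = 10.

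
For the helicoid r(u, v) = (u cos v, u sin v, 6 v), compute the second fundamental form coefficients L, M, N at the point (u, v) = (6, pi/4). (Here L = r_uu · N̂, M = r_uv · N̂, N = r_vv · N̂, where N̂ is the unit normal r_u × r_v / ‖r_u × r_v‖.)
L = 0;  M = -sqrt(2)/2;  N = 0

Compute the unit normal N̂(u, v) = (6*sin(v)/sqrt(u^2 + 36), -6*cos(v)/sqrt(u^2 + 36), u/sqrt(u^2 + 36)), and the second partials r_uu, r_uv, r_vv. Take dot products:
  L(u, v) = r_uu · N̂ = 0,
  M(u, v) = r_uv · N̂ = -6/sqrt(u^2 + 36),
  N(u, v) = r_vv · N̂ = 0.
Evaluating at (u, v) = (6, pi/4):
  L = 0, M = -sqrt(2)/2, N = 0.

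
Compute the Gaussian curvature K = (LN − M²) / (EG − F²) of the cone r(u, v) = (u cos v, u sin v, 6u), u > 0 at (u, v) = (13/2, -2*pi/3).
K = 0

Coefficients of the first fundamental form: E = 37, F = 0, G = u^2.
Coefficients of the second fundamental form: L = 0, M = 0, N = 6*sqrt(37)*u^2/(37*Abs(u)).
Assemble K = (LN − M²)/(EG − F²) = 0. At (u, v) = (13/2, -2*pi/3): K = 0.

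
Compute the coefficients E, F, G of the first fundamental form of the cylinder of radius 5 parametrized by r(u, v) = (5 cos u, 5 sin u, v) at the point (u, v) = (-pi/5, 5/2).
E = 25;  F = 0;  G = 1

Partials: r_u = (-5*sin(u), 5*cos(u), 0), r_v = (0, 0, 1). As functions of (u, v):
  E = r_u · r_u = 25,
  F = r_u · r_v = 0,
  G = r_v · r_v = 1.
Evaluating at (u, v) = (-pi/5, 5/2): E = 25, F = 0, G = 1.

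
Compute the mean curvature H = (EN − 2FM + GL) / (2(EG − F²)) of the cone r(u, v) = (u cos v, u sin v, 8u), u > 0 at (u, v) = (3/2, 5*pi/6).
H = 8*sqrt(65)/195

With E = 65, F = 0, G = u^2, L = 0, M = 0, N = 8*sqrt(65)*u^2/(65*Abs(u)), assemble
  H = (EN − 2FM + GL) / (2(EG − F²)) = 4*sqrt(65)/(65*Abs(u)).
At (u, v) = (3/2, 5*pi/6): H = 8*sqrt(65)/195.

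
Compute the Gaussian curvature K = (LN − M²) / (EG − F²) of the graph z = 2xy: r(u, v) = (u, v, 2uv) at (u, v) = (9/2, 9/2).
K = -4/26569

Coefficients of the first fundamental form: E = 4*v^2 + 1, F = 4*u*v, G = 4*u^2 + 1.
Coefficients of the second fundamental form: L = 0, M = 2/sqrt(4*u^2 + 4*v^2 + 1), N = 0.
Assemble K = (LN − M²)/(EG − F²) = -4/(16*u^4 + 32*u^2*v^2 + 8*u^2 + 16*v^4 + 8*v^2 + 1). At (u, v) = (9/2, 9/2): K = -4/26569.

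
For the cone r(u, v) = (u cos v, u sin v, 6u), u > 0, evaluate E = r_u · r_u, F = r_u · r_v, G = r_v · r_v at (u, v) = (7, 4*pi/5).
E = 37;  F = 0;  G = 49

Partials: r_u = (cos(v), sin(v), 6), r_v = (-u*sin(v), u*cos(v), 0). As functions of (u, v):
  E = r_u · r_u = 37,
  F = r_u · r_v = 0,
  G = r_v · r_v = u^2.
Evaluating at (u, v) = (7, 4*pi/5): E = 37, F = 0, G = 49.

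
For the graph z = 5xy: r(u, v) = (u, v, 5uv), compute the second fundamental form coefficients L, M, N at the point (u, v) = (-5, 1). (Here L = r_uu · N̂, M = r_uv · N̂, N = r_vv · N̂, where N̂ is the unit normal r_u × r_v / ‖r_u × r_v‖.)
L = 0;  M = 5*sqrt(651)/651;  N = 0

Compute the unit normal N̂(u, v) = (-5*v/sqrt(25*u^2 + 25*v^2 + 1), -5*u/sqrt(25*u^2 + 25*v^2 + 1), 1/sqrt(25*u^2 + 25*v^2 + 1)), and the second partials r_uu, r_uv, r_vv. Take dot products:
  L(u, v) = r_uu · N̂ = 0,
  M(u, v) = r_uv · N̂ = 5/sqrt(25*u^2 + 25*v^2 + 1),
  N(u, v) = r_vv · N̂ = 0.
Evaluating at (u, v) = (-5, 1):
  L = 0, M = 5*sqrt(651)/651, N = 0.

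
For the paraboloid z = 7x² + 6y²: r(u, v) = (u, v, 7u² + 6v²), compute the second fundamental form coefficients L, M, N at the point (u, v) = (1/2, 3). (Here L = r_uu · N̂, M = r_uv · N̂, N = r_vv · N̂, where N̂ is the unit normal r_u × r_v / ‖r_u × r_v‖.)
L = 7*sqrt(1346)/673;  M = 0;  N = 6*sqrt(1346)/673

Compute the unit normal N̂(u, v) = (-14*u/sqrt(196*u^2 + 144*v^2 + 1), -12*v/sqrt(196*u^2 + 144*v^2 + 1), 1/sqrt(196*u^2 + 144*v^2 + 1)), and the second partials r_uu, r_uv, r_vv. Take dot products:
  L(u, v) = r_uu · N̂ = 14/sqrt(196*u^2 + 144*v^2 + 1),
  M(u, v) = r_uv · N̂ = 0,
  N(u, v) = r_vv · N̂ = 12/sqrt(196*u^2 + 144*v^2 + 1).
Evaluating at (u, v) = (1/2, 3):
  L = 7*sqrt(1346)/673, M = 0, N = 6*sqrt(1346)/673.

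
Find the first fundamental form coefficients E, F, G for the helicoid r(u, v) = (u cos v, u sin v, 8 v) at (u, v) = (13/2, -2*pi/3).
E = 1;  F = 0;  G = 425/4

Partials: r_u = (cos(v), sin(v), 0), r_v = (-u*sin(v), u*cos(v), 8). As functions of (u, v):
  E = r_u · r_u = 1,
  F = r_u · r_v = 0,
  G = r_v · r_v = u^2 + 64.
Evaluating at (u, v) = (13/2, -2*pi/3): E = 1, F = 0, G = 425/4.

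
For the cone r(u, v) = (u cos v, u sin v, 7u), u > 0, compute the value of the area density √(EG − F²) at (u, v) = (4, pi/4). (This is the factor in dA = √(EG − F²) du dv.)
√(EG − F²)|_{(4, pi/4)} = 20*sqrt(2)

E = 50, F = 0, G = u^2, so EG − F² = 50*u^2. Taking the positive square root: √(EG − F²) = 5*sqrt(2)*Abs(u). At (u, v) = (4, pi/4): 20*sqrt(2).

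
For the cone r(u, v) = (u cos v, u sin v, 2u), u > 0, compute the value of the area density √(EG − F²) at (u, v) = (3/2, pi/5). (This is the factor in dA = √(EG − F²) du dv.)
√(EG − F²)|_{(3/2, pi/5)} = 3*sqrt(5)/2

E = 5, F = 0, G = u^2, so EG − F² = 5*u^2. Taking the positive square root: √(EG − F²) = sqrt(5)*Abs(u). At (u, v) = (3/2, pi/5): 3*sqrt(5)/2.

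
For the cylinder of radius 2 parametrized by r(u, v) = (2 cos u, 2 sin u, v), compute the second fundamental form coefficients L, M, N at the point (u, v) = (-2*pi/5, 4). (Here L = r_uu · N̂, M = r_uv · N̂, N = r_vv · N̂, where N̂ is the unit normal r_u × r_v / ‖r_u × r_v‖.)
L = -2;  M = 0;  N = 0

Compute the unit normal N̂(u, v) = (cos(u), sin(u), 0), and the second partials r_uu, r_uv, r_vv. Take dot products:
  L(u, v) = r_uu · N̂ = -2,
  M(u, v) = r_uv · N̂ = 0,
  N(u, v) = r_vv · N̂ = 0.
Evaluating at (u, v) = (-2*pi/5, 4):
  L = -2, M = 0, N = 0.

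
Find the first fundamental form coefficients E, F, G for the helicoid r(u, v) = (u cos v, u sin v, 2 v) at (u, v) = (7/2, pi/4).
E = 1;  F = 0;  G = 65/4

Partials: r_u = (cos(v), sin(v), 0), r_v = (-u*sin(v), u*cos(v), 2). As functions of (u, v):
  E = r_u · r_u = 1,
  F = r_u · r_v = 0,
  G = r_v · r_v = u^2 + 4.
Evaluating at (u, v) = (7/2, pi/4): E = 1, F = 0, G = 65/4.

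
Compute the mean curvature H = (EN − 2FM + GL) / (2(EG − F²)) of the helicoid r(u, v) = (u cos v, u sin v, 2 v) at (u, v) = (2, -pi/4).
H = 0

With E = 1, F = 0, G = u^2 + 4, L = 0, M = -2/sqrt(u^2 + 4), N = 0, assemble
  H = (EN − 2FM + GL) / (2(EG − F²)) = 0.
At (u, v) = (2, -pi/4): H = 0.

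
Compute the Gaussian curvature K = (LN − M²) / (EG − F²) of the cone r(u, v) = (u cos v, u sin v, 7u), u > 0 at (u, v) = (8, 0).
K = 0

Coefficients of the first fundamental form: E = 50, F = 0, G = u^2.
Coefficients of the second fundamental form: L = 0, M = 0, N = 7*sqrt(2)*u^2/(10*Abs(u)).
Assemble K = (LN − M²)/(EG − F²) = 0. At (u, v) = (8, 0): K = 0.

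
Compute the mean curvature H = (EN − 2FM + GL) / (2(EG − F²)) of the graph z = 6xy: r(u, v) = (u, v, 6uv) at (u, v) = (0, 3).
H = 0

With E = 36*v^2 + 1, F = 36*u*v, G = 36*u^2 + 1, L = 0, M = 6/sqrt(36*u^2 + 36*v^2 + 1), N = 0, assemble
  H = (EN − 2FM + GL) / (2(EG − F²)) = -216*u*v/(36*u^2 + 36*v^2 + 1)^(3/2).
At (u, v) = (0, 3): H = 0.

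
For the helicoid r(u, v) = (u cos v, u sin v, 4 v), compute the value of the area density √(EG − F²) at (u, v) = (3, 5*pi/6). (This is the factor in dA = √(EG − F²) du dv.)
√(EG − F²)|_{(3, 5*pi/6)} = 5

E = 1, F = 0, G = u^2 + 16, so EG − F² = u^2 + 16. Taking the positive square root: √(EG − F²) = sqrt(u^2 + 16). At (u, v) = (3, 5*pi/6): 5.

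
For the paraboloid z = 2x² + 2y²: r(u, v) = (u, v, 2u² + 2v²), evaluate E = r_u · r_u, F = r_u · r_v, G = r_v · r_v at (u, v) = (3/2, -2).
E = 37;  F = -48;  G = 65

Partials: r_u = (1, 0, 4*u), r_v = (0, 1, 4*v). As functions of (u, v):
  E = r_u · r_u = 16*u^2 + 1,
  F = r_u · r_v = 16*u*v,
  G = r_v · r_v = 16*v^2 + 1.
Evaluating at (u, v) = (3/2, -2): E = 37, F = -48, G = 65.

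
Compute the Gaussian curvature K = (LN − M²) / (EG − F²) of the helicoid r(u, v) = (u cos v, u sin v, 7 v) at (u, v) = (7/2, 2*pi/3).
K = -16/1225

Coefficients of the first fundamental form: E = 1, F = 0, G = u^2 + 49.
Coefficients of the second fundamental form: L = 0, M = -7/sqrt(u^2 + 49), N = 0.
Assemble K = (LN − M²)/(EG − F²) = -49/(u^2 + 49)^2. At (u, v) = (7/2, 2*pi/3): K = -16/1225.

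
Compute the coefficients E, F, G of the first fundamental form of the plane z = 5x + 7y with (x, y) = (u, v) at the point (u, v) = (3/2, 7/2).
E = 26;  F = 35;  G = 50

Partials: r_u = (1, 0, 5), r_v = (0, 1, 7). As functions of (u, v):
  E = r_u · r_u = 26,
  F = r_u · r_v = 35,
  G = r_v · r_v = 50.
Evaluating at (u, v) = (3/2, 7/2): E = 26, F = 35, G = 50.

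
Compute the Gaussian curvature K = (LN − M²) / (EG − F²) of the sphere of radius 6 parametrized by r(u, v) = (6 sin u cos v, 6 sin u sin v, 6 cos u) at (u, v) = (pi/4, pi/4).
K = 1/36

Coefficients of the first fundamental form: E = 36, F = 0, G = 36*sin(u)^2.
Coefficients of the second fundamental form: L = -6*sin(u)/Abs(sin(u)), M = 0, N = -6*sin(u)^3/Abs(sin(u)).
Assemble K = (LN − M²)/(EG − F²) = 1/36. At (u, v) = (pi/4, pi/4): K = 1/36.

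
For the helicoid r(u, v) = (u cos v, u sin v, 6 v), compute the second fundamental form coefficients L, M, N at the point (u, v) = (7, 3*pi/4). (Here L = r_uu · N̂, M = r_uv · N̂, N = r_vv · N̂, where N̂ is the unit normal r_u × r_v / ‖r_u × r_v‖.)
L = 0;  M = -6*sqrt(85)/85;  N = 0

Compute the unit normal N̂(u, v) = (6*sin(v)/sqrt(u^2 + 36), -6*cos(v)/sqrt(u^2 + 36), u/sqrt(u^2 + 36)), and the second partials r_uu, r_uv, r_vv. Take dot products:
  L(u, v) = r_uu · N̂ = 0,
  M(u, v) = r_uv · N̂ = -6/sqrt(u^2 + 36),
  N(u, v) = r_vv · N̂ = 0.
Evaluating at (u, v) = (7, 3*pi/4):
  L = 0, M = -6*sqrt(85)/85, N = 0.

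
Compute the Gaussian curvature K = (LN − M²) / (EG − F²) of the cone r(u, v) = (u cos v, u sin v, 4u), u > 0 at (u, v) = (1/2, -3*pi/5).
K = 0

Coefficients of the first fundamental form: E = 17, F = 0, G = u^2.
Coefficients of the second fundamental form: L = 0, M = 0, N = 4*sqrt(17)*u^2/(17*Abs(u)).
Assemble K = (LN − M²)/(EG − F²) = 0. At (u, v) = (1/2, -3*pi/5): K = 0.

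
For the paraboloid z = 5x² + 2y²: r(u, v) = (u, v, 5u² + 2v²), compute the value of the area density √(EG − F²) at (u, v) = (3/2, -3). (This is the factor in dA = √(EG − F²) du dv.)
√(EG − F²)|_{(3/2, -3)} = sqrt(370)

E = 100*u^2 + 1, F = 40*u*v, G = 16*v^2 + 1, so EG − F² = 100*u^2 + 16*v^2 + 1. Taking the positive square root: √(EG − F²) = sqrt(100*u^2 + 16*v^2 + 1). At (u, v) = (3/2, -3): sqrt(370).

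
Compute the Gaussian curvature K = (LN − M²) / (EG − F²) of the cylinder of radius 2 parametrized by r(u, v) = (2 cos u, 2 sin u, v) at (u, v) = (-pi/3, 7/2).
K = 0

Coefficients of the first fundamental form: E = 4, F = 0, G = 1.
Coefficients of the second fundamental form: L = -2, M = 0, N = 0.
Assemble K = (LN − M²)/(EG − F²) = 0. At (u, v) = (-pi/3, 7/2): K = 0.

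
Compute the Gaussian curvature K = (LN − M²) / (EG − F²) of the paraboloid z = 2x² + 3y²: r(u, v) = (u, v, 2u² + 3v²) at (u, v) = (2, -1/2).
K = 6/1369

Coefficients of the first fundamental form: E = 16*u^2 + 1, F = 24*u*v, G = 36*v^2 + 1.
Coefficients of the second fundamental form: L = 4/sqrt(16*u^2 + 36*v^2 + 1), M = 0, N = 6/sqrt(16*u^2 + 36*v^2 + 1).
Assemble K = (LN − M²)/(EG − F²) = 24/(256*u^4 + 1152*u^2*v^2 + 32*u^2 + 1296*v^4 + 72*v^2 + 1). At (u, v) = (2, -1/2): K = 6/1369.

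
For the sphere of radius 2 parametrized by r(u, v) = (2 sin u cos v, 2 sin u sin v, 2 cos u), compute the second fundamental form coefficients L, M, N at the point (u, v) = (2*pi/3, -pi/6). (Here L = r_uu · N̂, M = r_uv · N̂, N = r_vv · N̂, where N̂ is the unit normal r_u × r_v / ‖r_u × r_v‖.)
L = -2;  M = 0;  N = -3/2

Compute the unit normal N̂(u, v) = (sin(u)^2*cos(v)/Abs(sin(u)), sin(u)^2*sin(v)/Abs(sin(u)), sin(2*u)/(2*Abs(sin(u)))), and the second partials r_uu, r_uv, r_vv. Take dot products:
  L(u, v) = r_uu · N̂ = -2*sin(u)/Abs(sin(u)),
  M(u, v) = r_uv · N̂ = 0,
  N(u, v) = r_vv · N̂ = -2*sin(u)^3/Abs(sin(u)).
Evaluating at (u, v) = (2*pi/3, -pi/6):
  L = -2, M = 0, N = -3/2.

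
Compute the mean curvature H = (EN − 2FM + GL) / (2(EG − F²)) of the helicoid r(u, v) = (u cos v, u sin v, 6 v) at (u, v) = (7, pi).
H = 0

With E = 1, F = 0, G = u^2 + 36, L = 0, M = -6/sqrt(u^2 + 36), N = 0, assemble
  H = (EN − 2FM + GL) / (2(EG − F²)) = 0.
At (u, v) = (7, pi): H = 0.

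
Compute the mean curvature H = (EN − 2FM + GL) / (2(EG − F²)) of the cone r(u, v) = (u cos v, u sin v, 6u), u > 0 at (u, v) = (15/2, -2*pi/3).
H = 2*sqrt(37)/185

With E = 37, F = 0, G = u^2, L = 0, M = 0, N = 6*sqrt(37)*u^2/(37*Abs(u)), assemble
  H = (EN − 2FM + GL) / (2(EG − F²)) = 3*sqrt(37)/(37*Abs(u)).
At (u, v) = (15/2, -2*pi/3): H = 2*sqrt(37)/185.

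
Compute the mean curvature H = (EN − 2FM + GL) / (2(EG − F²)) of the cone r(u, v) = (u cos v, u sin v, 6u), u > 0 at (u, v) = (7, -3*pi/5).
H = 3*sqrt(37)/259

With E = 37, F = 0, G = u^2, L = 0, M = 0, N = 6*sqrt(37)*u^2/(37*Abs(u)), assemble
  H = (EN − 2FM + GL) / (2(EG − F²)) = 3*sqrt(37)/(37*Abs(u)).
At (u, v) = (7, -3*pi/5): H = 3*sqrt(37)/259.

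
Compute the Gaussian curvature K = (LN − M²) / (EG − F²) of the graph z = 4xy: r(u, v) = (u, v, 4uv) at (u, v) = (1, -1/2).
K = -16/441

Coefficients of the first fundamental form: E = 16*v^2 + 1, F = 16*u*v, G = 16*u^2 + 1.
Coefficients of the second fundamental form: L = 0, M = 4/sqrt(16*u^2 + 16*v^2 + 1), N = 0.
Assemble K = (LN − M²)/(EG − F²) = -16/(256*u^4 + 512*u^2*v^2 + 32*u^2 + 256*v^4 + 32*v^2 + 1). At (u, v) = (1, -1/2): K = -16/441.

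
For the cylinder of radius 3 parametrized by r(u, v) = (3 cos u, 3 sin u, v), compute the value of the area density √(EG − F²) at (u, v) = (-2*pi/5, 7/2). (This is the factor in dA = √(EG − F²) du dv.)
√(EG − F²)|_{(-2*pi/5, 7/2)} = 3

E = 9, F = 0, G = 1, so EG − F² = 9. Taking the positive square root: √(EG − F²) = 3. At (u, v) = (-2*pi/5, 7/2): 3.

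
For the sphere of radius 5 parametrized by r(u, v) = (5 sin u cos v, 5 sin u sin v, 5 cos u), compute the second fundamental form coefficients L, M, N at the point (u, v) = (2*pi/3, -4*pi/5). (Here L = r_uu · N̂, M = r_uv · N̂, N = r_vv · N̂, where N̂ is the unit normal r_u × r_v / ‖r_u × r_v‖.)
L = -5;  M = 0;  N = -15/4

Compute the unit normal N̂(u, v) = (sin(u)^2*cos(v)/Abs(sin(u)), sin(u)^2*sin(v)/Abs(sin(u)), sin(2*u)/(2*Abs(sin(u)))), and the second partials r_uu, r_uv, r_vv. Take dot products:
  L(u, v) = r_uu · N̂ = -5*sin(u)/Abs(sin(u)),
  M(u, v) = r_uv · N̂ = 0,
  N(u, v) = r_vv · N̂ = -5*sin(u)^3/Abs(sin(u)).
Evaluating at (u, v) = (2*pi/3, -4*pi/5):
  L = -5, M = 0, N = -15/4.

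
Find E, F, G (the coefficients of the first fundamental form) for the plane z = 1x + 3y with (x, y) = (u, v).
E = 2;  F = 3;  G = 10

Compute partials: r_u = (1, 0, 1), r_v = (0, 1, 3). Then
  E = r_u · r_u = 2,
  F = r_u · r_v = 3,
  G = r_v · r_v = 10.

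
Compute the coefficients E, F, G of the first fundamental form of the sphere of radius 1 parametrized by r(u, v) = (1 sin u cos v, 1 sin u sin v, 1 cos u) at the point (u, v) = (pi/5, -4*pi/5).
E = 1;  F = 0;  G = 5/8 - sqrt(5)/8

Partials: r_u = (cos(u)*cos(v), sin(v)*cos(u), -sin(u)), r_v = (-sin(u)*sin(v), sin(u)*cos(v), 0). As functions of (u, v):
  E = r_u · r_u = 1,
  F = r_u · r_v = 0,
  G = r_v · r_v = sin(u)^2.
Evaluating at (u, v) = (pi/5, -4*pi/5): E = 1, F = 0, G = 5/8 - sqrt(5)/8.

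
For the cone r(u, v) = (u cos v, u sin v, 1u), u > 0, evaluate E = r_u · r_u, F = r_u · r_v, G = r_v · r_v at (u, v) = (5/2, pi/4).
E = 2;  F = 0;  G = 25/4

Partials: r_u = (cos(v), sin(v), 1), r_v = (-u*sin(v), u*cos(v), 0). As functions of (u, v):
  E = r_u · r_u = 2,
  F = r_u · r_v = 0,
  G = r_v · r_v = u^2.
Evaluating at (u, v) = (5/2, pi/4): E = 2, F = 0, G = 25/4.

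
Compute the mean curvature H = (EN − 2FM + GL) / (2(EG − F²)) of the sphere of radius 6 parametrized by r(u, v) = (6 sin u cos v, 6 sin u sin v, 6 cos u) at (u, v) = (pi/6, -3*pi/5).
H = -1/6

With E = 36, F = 0, G = 36*sin(u)^2, L = -6*sin(u)/Abs(sin(u)), M = 0, N = -6*sin(u)^3/Abs(sin(u)), assemble
  H = (EN − 2FM + GL) / (2(EG − F²)) = -sin(u)/(6*Abs(sin(u))).
At (u, v) = (pi/6, -3*pi/5): H = -1/6.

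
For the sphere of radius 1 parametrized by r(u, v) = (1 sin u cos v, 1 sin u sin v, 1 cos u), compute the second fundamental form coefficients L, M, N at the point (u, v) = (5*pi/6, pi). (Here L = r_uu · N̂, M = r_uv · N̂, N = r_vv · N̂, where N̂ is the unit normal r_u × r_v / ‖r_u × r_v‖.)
L = -1;  M = 0;  N = -1/4

Compute the unit normal N̂(u, v) = (sin(u)^2*cos(v)/Abs(sin(u)), sin(u)^2*sin(v)/Abs(sin(u)), sin(2*u)/(2*Abs(sin(u)))), and the second partials r_uu, r_uv, r_vv. Take dot products:
  L(u, v) = r_uu · N̂ = -sin(u)/Abs(sin(u)),
  M(u, v) = r_uv · N̂ = 0,
  N(u, v) = r_vv · N̂ = -sin(u)^3/Abs(sin(u)).
Evaluating at (u, v) = (5*pi/6, pi):
  L = -1, M = 0, N = -1/4.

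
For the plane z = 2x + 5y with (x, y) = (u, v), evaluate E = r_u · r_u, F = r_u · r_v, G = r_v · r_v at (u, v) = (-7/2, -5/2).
E = 5;  F = 10;  G = 26

Partials: r_u = (1, 0, 2), r_v = (0, 1, 5). As functions of (u, v):
  E = r_u · r_u = 5,
  F = r_u · r_v = 10,
  G = r_v · r_v = 26.
Evaluating at (u, v) = (-7/2, -5/2): E = 5, F = 10, G = 26.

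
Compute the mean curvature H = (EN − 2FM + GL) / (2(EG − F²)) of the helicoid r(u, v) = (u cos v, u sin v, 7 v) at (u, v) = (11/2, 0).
H = 0

With E = 1, F = 0, G = u^2 + 49, L = 0, M = -7/sqrt(u^2 + 49), N = 0, assemble
  H = (EN − 2FM + GL) / (2(EG − F²)) = 0.
At (u, v) = (11/2, 0): H = 0.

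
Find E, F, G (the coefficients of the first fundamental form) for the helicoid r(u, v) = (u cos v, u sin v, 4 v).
E = 1;  F = 0;  G = u^2 + 16

Compute partials: r_u = (cos(v), sin(v), 0), r_v = (-u*sin(v), u*cos(v), 4). Then
  E = r_u · r_u = 1,
  F = r_u · r_v = 0,
  G = r_v · r_v = u^2 + 16.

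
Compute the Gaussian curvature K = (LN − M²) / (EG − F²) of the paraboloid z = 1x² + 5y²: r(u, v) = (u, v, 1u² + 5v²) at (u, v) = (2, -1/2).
K = 5/441

Coefficients of the first fundamental form: E = 4*u^2 + 1, F = 20*u*v, G = 100*v^2 + 1.
Coefficients of the second fundamental form: L = 2/sqrt(4*u^2 + 100*v^2 + 1), M = 0, N = 10/sqrt(4*u^2 + 100*v^2 + 1).
Assemble K = (LN − M²)/(EG − F²) = 20/(16*u^4 + 800*u^2*v^2 + 8*u^2 + 10000*v^4 + 200*v^2 + 1). At (u, v) = (2, -1/2): K = 5/441.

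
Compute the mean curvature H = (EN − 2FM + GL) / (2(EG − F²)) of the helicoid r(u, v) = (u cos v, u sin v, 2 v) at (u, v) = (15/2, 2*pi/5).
H = 0

With E = 1, F = 0, G = u^2 + 4, L = 0, M = -2/sqrt(u^2 + 4), N = 0, assemble
  H = (EN − 2FM + GL) / (2(EG − F²)) = 0.
At (u, v) = (15/2, 2*pi/5): H = 0.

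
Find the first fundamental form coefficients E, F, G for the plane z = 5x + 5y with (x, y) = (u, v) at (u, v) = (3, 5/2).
E = 26;  F = 25;  G = 26

Partials: r_u = (1, 0, 5), r_v = (0, 1, 5). As functions of (u, v):
  E = r_u · r_u = 26,
  F = r_u · r_v = 25,
  G = r_v · r_v = 26.
Evaluating at (u, v) = (3, 5/2): E = 26, F = 25, G = 26.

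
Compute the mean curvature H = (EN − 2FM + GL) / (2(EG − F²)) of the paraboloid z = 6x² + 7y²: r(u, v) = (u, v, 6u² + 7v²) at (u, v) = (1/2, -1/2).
H = 13*sqrt(86)/172

With E = 144*u^2 + 1, F = 168*u*v, G = 196*v^2 + 1, L = 12/sqrt(144*u^2 + 196*v^2 + 1), M = 0, N = 14/sqrt(144*u^2 + 196*v^2 + 1), assemble
  H = (EN − 2FM + GL) / (2(EG − F²)) = (1008*u^2 + 1176*v^2 + 13)/(144*u^2 + 196*v^2 + 1)^(3/2).
At (u, v) = (1/2, -1/2): H = 13*sqrt(86)/172.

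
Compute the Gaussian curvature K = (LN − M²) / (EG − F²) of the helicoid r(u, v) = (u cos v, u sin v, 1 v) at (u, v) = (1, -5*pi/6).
K = -1/4

Coefficients of the first fundamental form: E = 1, F = 0, G = u^2 + 1.
Coefficients of the second fundamental form: L = 0, M = -1/sqrt(u^2 + 1), N = 0.
Assemble K = (LN − M²)/(EG − F²) = -1/(u^2 + 1)^2. At (u, v) = (1, -5*pi/6): K = -1/4.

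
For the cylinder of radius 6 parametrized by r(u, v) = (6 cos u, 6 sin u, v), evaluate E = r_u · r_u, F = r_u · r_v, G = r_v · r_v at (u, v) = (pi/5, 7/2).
E = 36;  F = 0;  G = 1

Partials: r_u = (-6*sin(u), 6*cos(u), 0), r_v = (0, 0, 1). As functions of (u, v):
  E = r_u · r_u = 36,
  F = r_u · r_v = 0,
  G = r_v · r_v = 1.
Evaluating at (u, v) = (pi/5, 7/2): E = 36, F = 0, G = 1.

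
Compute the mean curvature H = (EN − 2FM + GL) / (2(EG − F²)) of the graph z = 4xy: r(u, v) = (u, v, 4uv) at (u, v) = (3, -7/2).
H = 672*sqrt(341)/116281

With E = 16*v^2 + 1, F = 16*u*v, G = 16*u^2 + 1, L = 0, M = 4/sqrt(16*u^2 + 16*v^2 + 1), N = 0, assemble
  H = (EN − 2FM + GL) / (2(EG − F²)) = -64*u*v/(16*u^2 + 16*v^2 + 1)^(3/2).
At (u, v) = (3, -7/2): H = 672*sqrt(341)/116281.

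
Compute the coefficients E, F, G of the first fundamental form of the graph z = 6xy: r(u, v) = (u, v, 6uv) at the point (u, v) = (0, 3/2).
E = 82;  F = 0;  G = 1

Partials: r_u = (1, 0, 6*v), r_v = (0, 1, 6*u). As functions of (u, v):
  E = r_u · r_u = 36*v^2 + 1,
  F = r_u · r_v = 36*u*v,
  G = r_v · r_v = 36*u^2 + 1.
Evaluating at (u, v) = (0, 3/2): E = 82, F = 0, G = 1.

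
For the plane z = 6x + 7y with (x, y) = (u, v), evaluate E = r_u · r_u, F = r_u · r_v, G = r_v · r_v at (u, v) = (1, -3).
E = 37;  F = 42;  G = 50

Partials: r_u = (1, 0, 6), r_v = (0, 1, 7). As functions of (u, v):
  E = r_u · r_u = 37,
  F = r_u · r_v = 42,
  G = r_v · r_v = 50.
Evaluating at (u, v) = (1, -3): E = 37, F = 42, G = 50.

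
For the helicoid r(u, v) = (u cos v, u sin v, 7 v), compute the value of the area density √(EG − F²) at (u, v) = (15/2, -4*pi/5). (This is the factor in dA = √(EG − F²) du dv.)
√(EG − F²)|_{(15/2, -4*pi/5)} = sqrt(421)/2

E = 1, F = 0, G = u^2 + 49, so EG − F² = u^2 + 49. Taking the positive square root: √(EG − F²) = sqrt(u^2 + 49). At (u, v) = (15/2, -4*pi/5): sqrt(421)/2.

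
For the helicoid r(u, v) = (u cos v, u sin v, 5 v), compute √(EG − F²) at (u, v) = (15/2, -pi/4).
√(EG − F²)|_{(15/2, -pi/4)} = 5*sqrt(13)/2

E = 1, F = 0, G = u^2 + 25; EG − F² = u^2 + 25; √(EG − F²) = sqrt(u^2 + 25). At the given point: 5*sqrt(13)/2.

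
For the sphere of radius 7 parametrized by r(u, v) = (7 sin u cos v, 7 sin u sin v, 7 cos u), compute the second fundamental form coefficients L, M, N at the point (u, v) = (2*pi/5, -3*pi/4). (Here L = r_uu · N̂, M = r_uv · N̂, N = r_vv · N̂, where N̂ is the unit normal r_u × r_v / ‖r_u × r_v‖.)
L = -7;  M = 0;  N = -35/8 - 7*sqrt(5)/8

Compute the unit normal N̂(u, v) = (sin(u)^2*cos(v)/Abs(sin(u)), sin(u)^2*sin(v)/Abs(sin(u)), sin(2*u)/(2*Abs(sin(u)))), and the second partials r_uu, r_uv, r_vv. Take dot products:
  L(u, v) = r_uu · N̂ = -7*sin(u)/Abs(sin(u)),
  M(u, v) = r_uv · N̂ = 0,
  N(u, v) = r_vv · N̂ = -7*sin(u)^3/Abs(sin(u)).
Evaluating at (u, v) = (2*pi/5, -3*pi/4):
  L = -7, M = 0, N = -35/8 - 7*sqrt(5)/8.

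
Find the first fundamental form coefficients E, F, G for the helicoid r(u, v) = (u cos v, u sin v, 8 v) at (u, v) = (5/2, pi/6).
E = 1;  F = 0;  G = 281/4

Partials: r_u = (cos(v), sin(v), 0), r_v = (-u*sin(v), u*cos(v), 8). As functions of (u, v):
  E = r_u · r_u = 1,
  F = r_u · r_v = 0,
  G = r_v · r_v = u^2 + 64.
Evaluating at (u, v) = (5/2, pi/6): E = 1, F = 0, G = 281/4.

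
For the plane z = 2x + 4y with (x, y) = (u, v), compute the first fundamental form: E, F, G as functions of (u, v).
E = 5;  F = 8;  G = 17

Compute partials: r_u = (1, 0, 2), r_v = (0, 1, 4). Then
  E = r_u · r_u = 5,
  F = r_u · r_v = 8,
  G = r_v · r_v = 17.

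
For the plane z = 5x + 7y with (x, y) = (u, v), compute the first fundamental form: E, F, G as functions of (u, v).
E = 26;  F = 35;  G = 50

Compute partials: r_u = (1, 0, 5), r_v = (0, 1, 7). Then
  E = r_u · r_u = 26,
  F = r_u · r_v = 35,
  G = r_v · r_v = 50.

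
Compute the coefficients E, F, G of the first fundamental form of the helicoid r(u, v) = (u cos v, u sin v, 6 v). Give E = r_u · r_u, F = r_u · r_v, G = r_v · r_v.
E = 1;  F = 0;  G = u^2 + 36

Compute partials: r_u = (cos(v), sin(v), 0), r_v = (-u*sin(v), u*cos(v), 6). Then
  E = r_u · r_u = 1,
  F = r_u · r_v = 0,
  G = r_v · r_v = u^2 + 36.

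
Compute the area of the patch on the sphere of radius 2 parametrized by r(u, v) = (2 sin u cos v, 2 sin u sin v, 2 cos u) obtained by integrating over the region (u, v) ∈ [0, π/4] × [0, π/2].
Area = pi*(2 - sqrt(2))

Area = ∫∫ √(EG − F²) du dv with √(EG − F²) = 4*Abs(sin(u)). Integrating over [0, π/4] × [0, π/2] gives pi*(2 - sqrt(2)).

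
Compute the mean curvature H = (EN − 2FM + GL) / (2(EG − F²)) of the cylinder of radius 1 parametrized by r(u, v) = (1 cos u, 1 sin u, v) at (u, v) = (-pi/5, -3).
H = -1/2

With E = 1, F = 0, G = 1, L = -1, M = 0, N = 0, assemble
  H = (EN − 2FM + GL) / (2(EG − F²)) = -1/2.
At (u, v) = (-pi/5, -3): H = -1/2.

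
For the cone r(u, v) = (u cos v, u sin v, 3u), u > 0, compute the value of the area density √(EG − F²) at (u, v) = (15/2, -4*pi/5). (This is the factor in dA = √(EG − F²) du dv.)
√(EG − F²)|_{(15/2, -4*pi/5)} = 15*sqrt(10)/2

E = 10, F = 0, G = u^2, so EG − F² = 10*u^2. Taking the positive square root: √(EG − F²) = sqrt(10)*Abs(u). At (u, v) = (15/2, -4*pi/5): 15*sqrt(10)/2.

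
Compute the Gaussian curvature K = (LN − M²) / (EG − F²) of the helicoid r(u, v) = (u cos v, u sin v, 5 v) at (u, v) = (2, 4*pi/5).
K = -25/841

Coefficients of the first fundamental form: E = 1, F = 0, G = u^2 + 25.
Coefficients of the second fundamental form: L = 0, M = -5/sqrt(u^2 + 25), N = 0.
Assemble K = (LN − M²)/(EG − F²) = -25/(u^2 + 25)^2. At (u, v) = (2, 4*pi/5): K = -25/841.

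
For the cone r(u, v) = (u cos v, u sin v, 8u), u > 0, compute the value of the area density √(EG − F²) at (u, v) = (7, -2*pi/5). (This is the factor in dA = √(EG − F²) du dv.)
√(EG − F²)|_{(7, -2*pi/5)} = 7*sqrt(65)

E = 65, F = 0, G = u^2, so EG − F² = 65*u^2. Taking the positive square root: √(EG − F²) = sqrt(65)*Abs(u). At (u, v) = (7, -2*pi/5): 7*sqrt(65).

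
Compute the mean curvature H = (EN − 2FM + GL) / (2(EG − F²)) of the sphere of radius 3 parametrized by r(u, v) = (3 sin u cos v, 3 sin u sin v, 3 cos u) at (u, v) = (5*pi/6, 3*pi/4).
H = -1/3

With E = 9, F = 0, G = 9*sin(u)^2, L = -3*sin(u)/Abs(sin(u)), M = 0, N = -3*sin(u)^3/Abs(sin(u)), assemble
  H = (EN − 2FM + GL) / (2(EG − F²)) = -sin(u)/(3*Abs(sin(u))).
At (u, v) = (5*pi/6, 3*pi/4): H = -1/3.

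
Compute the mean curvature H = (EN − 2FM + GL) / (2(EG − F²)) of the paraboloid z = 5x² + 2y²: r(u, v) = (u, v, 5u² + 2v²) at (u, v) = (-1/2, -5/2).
H = 557*sqrt(14)/5292

With E = 100*u^2 + 1, F = 40*u*v, G = 16*v^2 + 1, L = 10/sqrt(100*u^2 + 16*v^2 + 1), M = 0, N = 4/sqrt(100*u^2 + 16*v^2 + 1), assemble
  H = (EN − 2FM + GL) / (2(EG − F²)) = (200*u^2 + 80*v^2 + 7)/(100*u^2 + 16*v^2 + 1)^(3/2).
At (u, v) = (-1/2, -5/2): H = 557*sqrt(14)/5292.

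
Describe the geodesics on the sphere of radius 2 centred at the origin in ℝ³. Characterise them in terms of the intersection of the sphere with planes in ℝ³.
Geodesics on the sphere of radius 2 are great circles — circles of radius 2 obtained as the intersection of the sphere with planes through the origin (the centre of the sphere).

A curve α(t) of nonzero constant speed on the sphere of radius 2 is a geodesic iff its acceleration α̈ is everywhere normal to the surface, i.e. parallel to the radial vector α(t). Then d/dt(α × α̇) = α̇ × α̇ + α × α̈ = 0, so α × α̇ is a constant vector n ≠ 0 and α(t) · n = 0 for all t: α lies in the plane through the origin with normal n. The intersection of that plane with the sphere is a circle of radius 2 (a great circle). Conversely, a great circle traversed at constant speed has centripetal acceleration pointing at the origin, hence normal to the sphere, so every great circle is a geodesic.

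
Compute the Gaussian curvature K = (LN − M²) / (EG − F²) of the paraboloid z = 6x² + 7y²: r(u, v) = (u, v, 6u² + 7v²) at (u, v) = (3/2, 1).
K = 168/271441

Coefficients of the first fundamental form: E = 144*u^2 + 1, F = 168*u*v, G = 196*v^2 + 1.
Coefficients of the second fundamental form: L = 12/sqrt(144*u^2 + 196*v^2 + 1), M = 0, N = 14/sqrt(144*u^2 + 196*v^2 + 1).
Assemble K = (LN − M²)/(EG − F²) = 168/(20736*u^4 + 56448*u^2*v^2 + 288*u^2 + 38416*v^4 + 392*v^2 + 1). At (u, v) = (3/2, 1): K = 168/271441.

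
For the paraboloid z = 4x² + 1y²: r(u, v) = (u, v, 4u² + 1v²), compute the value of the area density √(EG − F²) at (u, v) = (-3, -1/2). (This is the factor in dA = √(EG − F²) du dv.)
√(EG − F²)|_{(-3, -1/2)} = 17*sqrt(2)

E = 64*u^2 + 1, F = 16*u*v, G = 4*v^2 + 1, so EG − F² = 64*u^2 + 4*v^2 + 1. Taking the positive square root: √(EG − F²) = sqrt(64*u^2 + 4*v^2 + 1). At (u, v) = (-3, -1/2): 17*sqrt(2).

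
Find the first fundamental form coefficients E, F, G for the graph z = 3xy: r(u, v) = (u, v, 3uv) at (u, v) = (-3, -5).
E = 226;  F = 135;  G = 82

Partials: r_u = (1, 0, 3*v), r_v = (0, 1, 3*u). As functions of (u, v):
  E = r_u · r_u = 9*v^2 + 1,
  F = r_u · r_v = 9*u*v,
  G = r_v · r_v = 9*u^2 + 1.
Evaluating at (u, v) = (-3, -5): E = 226, F = 135, G = 82.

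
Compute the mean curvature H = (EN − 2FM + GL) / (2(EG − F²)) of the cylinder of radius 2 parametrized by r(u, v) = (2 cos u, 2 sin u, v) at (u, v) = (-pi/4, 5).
H = -1/4

With E = 4, F = 0, G = 1, L = -2, M = 0, N = 0, assemble
  H = (EN − 2FM + GL) / (2(EG − F²)) = -1/4.
At (u, v) = (-pi/4, 5): H = -1/4.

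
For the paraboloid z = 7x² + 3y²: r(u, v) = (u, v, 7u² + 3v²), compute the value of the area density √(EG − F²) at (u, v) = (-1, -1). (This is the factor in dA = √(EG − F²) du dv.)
√(EG − F²)|_{(-1, -1)} = sqrt(233)

E = 196*u^2 + 1, F = 84*u*v, G = 36*v^2 + 1, so EG − F² = 196*u^2 + 36*v^2 + 1. Taking the positive square root: √(EG − F²) = sqrt(196*u^2 + 36*v^2 + 1). At (u, v) = (-1, -1): sqrt(233).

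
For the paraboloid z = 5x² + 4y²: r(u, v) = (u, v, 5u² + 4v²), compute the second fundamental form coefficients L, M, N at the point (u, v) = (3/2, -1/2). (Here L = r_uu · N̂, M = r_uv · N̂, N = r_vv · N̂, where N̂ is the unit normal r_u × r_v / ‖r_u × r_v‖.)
L = 5*sqrt(2)/11;  M = 0;  N = 4*sqrt(2)/11

Compute the unit normal N̂(u, v) = (-10*u/sqrt(100*u^2 + 64*v^2 + 1), -8*v/sqrt(100*u^2 + 64*v^2 + 1), 1/sqrt(100*u^2 + 64*v^2 + 1)), and the second partials r_uu, r_uv, r_vv. Take dot products:
  L(u, v) = r_uu · N̂ = 10/sqrt(100*u^2 + 64*v^2 + 1),
  M(u, v) = r_uv · N̂ = 0,
  N(u, v) = r_vv · N̂ = 8/sqrt(100*u^2 + 64*v^2 + 1).
Evaluating at (u, v) = (3/2, -1/2):
  L = 5*sqrt(2)/11, M = 0, N = 4*sqrt(2)/11.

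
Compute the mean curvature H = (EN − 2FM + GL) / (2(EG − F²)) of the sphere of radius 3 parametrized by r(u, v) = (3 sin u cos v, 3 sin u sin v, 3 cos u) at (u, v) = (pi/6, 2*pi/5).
H = -1/3

With E = 9, F = 0, G = 9*sin(u)^2, L = -3*sin(u)/Abs(sin(u)), M = 0, N = -3*sin(u)^3/Abs(sin(u)), assemble
  H = (EN − 2FM + GL) / (2(EG − F²)) = -sin(u)/(3*Abs(sin(u))).
At (u, v) = (pi/6, 2*pi/5): H = -1/3.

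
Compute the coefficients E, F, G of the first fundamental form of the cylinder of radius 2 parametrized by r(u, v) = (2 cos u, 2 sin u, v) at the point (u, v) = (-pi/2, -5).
E = 4;  F = 0;  G = 1

Partials: r_u = (-2*sin(u), 2*cos(u), 0), r_v = (0, 0, 1). As functions of (u, v):
  E = r_u · r_u = 4,
  F = r_u · r_v = 0,
  G = r_v · r_v = 1.
Evaluating at (u, v) = (-pi/2, -5): E = 4, F = 0, G = 1.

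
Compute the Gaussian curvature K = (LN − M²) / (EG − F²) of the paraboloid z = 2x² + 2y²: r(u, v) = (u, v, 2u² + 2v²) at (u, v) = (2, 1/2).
K = 16/4761

Coefficients of the first fundamental form: E = 16*u^2 + 1, F = 16*u*v, G = 16*v^2 + 1.
Coefficients of the second fundamental form: L = 4/sqrt(16*u^2 + 16*v^2 + 1), M = 0, N = 4/sqrt(16*u^2 + 16*v^2 + 1).
Assemble K = (LN − M²)/(EG − F²) = 16/(256*u^4 + 512*u^2*v^2 + 32*u^2 + 256*v^4 + 32*v^2 + 1). At (u, v) = (2, 1/2): K = 16/4761.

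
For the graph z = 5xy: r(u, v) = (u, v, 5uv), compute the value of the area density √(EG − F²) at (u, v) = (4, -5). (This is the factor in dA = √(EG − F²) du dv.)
√(EG − F²)|_{(4, -5)} = 3*sqrt(114)

E = 25*v^2 + 1, F = 25*u*v, G = 25*u^2 + 1, so EG − F² = 25*u^2 + 25*v^2 + 1. Taking the positive square root: √(EG − F²) = sqrt(25*u^2 + 25*v^2 + 1). At (u, v) = (4, -5): 3*sqrt(114).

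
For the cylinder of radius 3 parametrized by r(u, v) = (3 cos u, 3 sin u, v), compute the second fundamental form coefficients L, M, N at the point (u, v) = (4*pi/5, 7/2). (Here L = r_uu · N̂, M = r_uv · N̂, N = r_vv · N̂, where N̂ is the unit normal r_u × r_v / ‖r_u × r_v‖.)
L = -3;  M = 0;  N = 0

Compute the unit normal N̂(u, v) = (cos(u), sin(u), 0), and the second partials r_uu, r_uv, r_vv. Take dot products:
  L(u, v) = r_uu · N̂ = -3,
  M(u, v) = r_uv · N̂ = 0,
  N(u, v) = r_vv · N̂ = 0.
Evaluating at (u, v) = (4*pi/5, 7/2):
  L = -3, M = 0, N = 0.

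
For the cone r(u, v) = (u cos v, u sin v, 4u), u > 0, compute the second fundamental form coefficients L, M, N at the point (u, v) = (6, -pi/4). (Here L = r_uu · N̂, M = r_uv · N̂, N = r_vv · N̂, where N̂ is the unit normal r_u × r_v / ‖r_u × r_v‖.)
L = 0;  M = 0;  N = 24*sqrt(17)/17

Compute the unit normal N̂(u, v) = (-4*sqrt(17)*u*cos(v)/(17*Abs(u)), -4*sqrt(17)*u*sin(v)/(17*Abs(u)), sqrt(17)*u/(17*Abs(u))), and the second partials r_uu, r_uv, r_vv. Take dot products:
  L(u, v) = r_uu · N̂ = 0,
  M(u, v) = r_uv · N̂ = 0,
  N(u, v) = r_vv · N̂ = 4*sqrt(17)*u^2/(17*Abs(u)).
Evaluating at (u, v) = (6, -pi/4):
  L = 0, M = 0, N = 24*sqrt(17)/17.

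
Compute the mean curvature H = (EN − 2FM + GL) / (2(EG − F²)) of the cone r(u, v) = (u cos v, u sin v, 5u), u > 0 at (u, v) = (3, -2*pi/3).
H = 5*sqrt(26)/156

With E = 26, F = 0, G = u^2, L = 0, M = 0, N = 5*sqrt(26)*u^2/(26*Abs(u)), assemble
  H = (EN − 2FM + GL) / (2(EG − F²)) = 5*sqrt(26)/(52*Abs(u)).
At (u, v) = (3, -2*pi/3): H = 5*sqrt(26)/156.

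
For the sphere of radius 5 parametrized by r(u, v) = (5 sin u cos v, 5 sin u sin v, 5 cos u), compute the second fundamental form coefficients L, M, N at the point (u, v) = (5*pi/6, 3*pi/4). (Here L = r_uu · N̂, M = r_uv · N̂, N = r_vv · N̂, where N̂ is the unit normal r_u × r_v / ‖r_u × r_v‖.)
L = -5;  M = 0;  N = -5/4

Compute the unit normal N̂(u, v) = (sin(u)^2*cos(v)/Abs(sin(u)), sin(u)^2*sin(v)/Abs(sin(u)), sin(2*u)/(2*Abs(sin(u)))), and the second partials r_uu, r_uv, r_vv. Take dot products:
  L(u, v) = r_uu · N̂ = -5*sin(u)/Abs(sin(u)),
  M(u, v) = r_uv · N̂ = 0,
  N(u, v) = r_vv · N̂ = -5*sin(u)^3/Abs(sin(u)).
Evaluating at (u, v) = (5*pi/6, 3*pi/4):
  L = -5, M = 0, N = -5/4.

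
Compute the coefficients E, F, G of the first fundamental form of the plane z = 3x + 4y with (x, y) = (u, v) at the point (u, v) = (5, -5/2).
E = 10;  F = 12;  G = 17

Partials: r_u = (1, 0, 3), r_v = (0, 1, 4). As functions of (u, v):
  E = r_u · r_u = 10,
  F = r_u · r_v = 12,
  G = r_v · r_v = 17.
Evaluating at (u, v) = (5, -5/2): E = 10, F = 12, G = 17.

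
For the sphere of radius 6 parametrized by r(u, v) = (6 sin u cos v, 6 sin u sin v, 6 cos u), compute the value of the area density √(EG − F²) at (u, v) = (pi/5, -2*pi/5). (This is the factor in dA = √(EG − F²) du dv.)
√(EG − F²)|_{(pi/5, -2*pi/5)} = 9*sqrt(10 - 2*sqrt(5))

E = 36, F = 0, G = 36*sin(u)^2, so EG − F² = 1296*sin(u)^2. Taking the positive square root: √(EG − F²) = 36*Abs(sin(u)). At (u, v) = (pi/5, -2*pi/5): 9*sqrt(10 - 2*sqrt(5)).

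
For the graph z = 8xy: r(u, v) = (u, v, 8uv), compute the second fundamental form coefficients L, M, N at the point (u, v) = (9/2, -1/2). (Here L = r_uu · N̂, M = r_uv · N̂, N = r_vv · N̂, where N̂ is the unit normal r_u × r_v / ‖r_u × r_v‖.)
L = 0;  M = 8*sqrt(1313)/1313;  N = 0

Compute the unit normal N̂(u, v) = (-8*v/sqrt(64*u^2 + 64*v^2 + 1), -8*u/sqrt(64*u^2 + 64*v^2 + 1), 1/sqrt(64*u^2 + 64*v^2 + 1)), and the second partials r_uu, r_uv, r_vv. Take dot products:
  L(u, v) = r_uu · N̂ = 0,
  M(u, v) = r_uv · N̂ = 8/sqrt(64*u^2 + 64*v^2 + 1),
  N(u, v) = r_vv · N̂ = 0.
Evaluating at (u, v) = (9/2, -1/2):
  L = 0, M = 8*sqrt(1313)/1313, N = 0.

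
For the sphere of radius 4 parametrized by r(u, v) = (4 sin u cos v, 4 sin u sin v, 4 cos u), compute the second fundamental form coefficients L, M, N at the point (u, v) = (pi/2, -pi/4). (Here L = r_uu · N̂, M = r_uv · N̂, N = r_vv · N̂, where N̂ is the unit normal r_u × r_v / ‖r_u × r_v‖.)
L = -4;  M = 0;  N = -4

Compute the unit normal N̂(u, v) = (sin(u)^2*cos(v)/Abs(sin(u)), sin(u)^2*sin(v)/Abs(sin(u)), sin(2*u)/(2*Abs(sin(u)))), and the second partials r_uu, r_uv, r_vv. Take dot products:
  L(u, v) = r_uu · N̂ = -4*sin(u)/Abs(sin(u)),
  M(u, v) = r_uv · N̂ = 0,
  N(u, v) = r_vv · N̂ = -4*sin(u)^3/Abs(sin(u)).
Evaluating at (u, v) = (pi/2, -pi/4):
  L = -4, M = 0, N = -4.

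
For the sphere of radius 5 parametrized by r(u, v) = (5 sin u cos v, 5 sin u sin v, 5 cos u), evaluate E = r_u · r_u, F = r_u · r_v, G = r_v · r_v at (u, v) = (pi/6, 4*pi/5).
E = 25;  F = 0;  G = 25/4

Partials: r_u = (5*cos(u)*cos(v), 5*sin(v)*cos(u), -5*sin(u)), r_v = (-5*sin(u)*sin(v), 5*sin(u)*cos(v), 0). As functions of (u, v):
  E = r_u · r_u = 25,
  F = r_u · r_v = 0,
  G = r_v · r_v = 25*sin(u)^2.
Evaluating at (u, v) = (pi/6, 4*pi/5): E = 25, F = 0, G = 25/4.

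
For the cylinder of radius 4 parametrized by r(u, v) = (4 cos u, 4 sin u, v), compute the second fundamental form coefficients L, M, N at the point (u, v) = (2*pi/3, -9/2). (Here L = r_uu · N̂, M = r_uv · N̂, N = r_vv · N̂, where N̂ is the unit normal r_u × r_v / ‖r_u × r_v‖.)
L = -4;  M = 0;  N = 0

Compute the unit normal N̂(u, v) = (cos(u), sin(u), 0), and the second partials r_uu, r_uv, r_vv. Take dot products:
  L(u, v) = r_uu · N̂ = -4,
  M(u, v) = r_uv · N̂ = 0,
  N(u, v) = r_vv · N̂ = 0.
Evaluating at (u, v) = (2*pi/3, -9/2):
  L = -4, M = 0, N = 0.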